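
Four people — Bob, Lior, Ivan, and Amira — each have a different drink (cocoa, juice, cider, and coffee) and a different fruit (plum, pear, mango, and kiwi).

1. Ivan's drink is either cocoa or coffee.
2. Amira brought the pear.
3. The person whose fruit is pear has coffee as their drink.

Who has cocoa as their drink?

With clues 1–3, Amira, Bob, and Lior are impossible for the one with drink cocoa.
That leaves Ivan.

Ivan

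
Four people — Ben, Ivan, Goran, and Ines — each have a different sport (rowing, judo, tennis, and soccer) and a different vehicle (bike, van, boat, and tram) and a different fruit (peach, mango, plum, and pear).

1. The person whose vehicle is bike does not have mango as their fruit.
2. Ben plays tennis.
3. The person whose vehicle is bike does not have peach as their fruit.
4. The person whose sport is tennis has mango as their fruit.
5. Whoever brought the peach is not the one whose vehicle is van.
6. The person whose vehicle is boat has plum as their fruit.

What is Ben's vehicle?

With clues 1–4, bike is impossible for Ben's vehicle.
With clues 1–6, boat and tram are impossible for Ben's vehicle.
That leaves van.

van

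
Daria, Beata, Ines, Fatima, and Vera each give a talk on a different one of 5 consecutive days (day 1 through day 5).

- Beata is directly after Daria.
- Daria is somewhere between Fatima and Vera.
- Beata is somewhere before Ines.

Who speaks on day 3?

With clues 1–2, Fatima, Ines, and Vera are ruled out for day 3.
With clues 1–3, Daria is ruled out for day 3.
So day 3 is Beata.

Beata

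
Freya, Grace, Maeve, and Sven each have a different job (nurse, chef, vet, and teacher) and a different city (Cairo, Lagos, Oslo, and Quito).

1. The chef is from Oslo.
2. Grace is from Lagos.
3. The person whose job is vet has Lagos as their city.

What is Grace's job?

vet

With clues 1–2, chef is impossible for Grace's job.
With clues 1–3, nurse and teacher are impossible for Grace's job.
That leaves vet.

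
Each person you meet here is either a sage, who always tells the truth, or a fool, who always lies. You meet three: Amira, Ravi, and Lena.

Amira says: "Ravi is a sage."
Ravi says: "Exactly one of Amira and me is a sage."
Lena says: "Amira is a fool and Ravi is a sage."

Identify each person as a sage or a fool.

Amira: fool, Ravi: fool, Lena: fool

Consider Amira. Suppose Amira is a sage.
Then whichever role Ravi has, Ravi's statement has the wrong truth value — contradiction.
So Amira is a fool.
Consider Ravi. Suppose Ravi is a sage.
Then Amira's statement comes out true, contradicting Amira being a fool.
So Ravi is a fool.
With that fixed, Lena's statement is false, so Lena is a fool.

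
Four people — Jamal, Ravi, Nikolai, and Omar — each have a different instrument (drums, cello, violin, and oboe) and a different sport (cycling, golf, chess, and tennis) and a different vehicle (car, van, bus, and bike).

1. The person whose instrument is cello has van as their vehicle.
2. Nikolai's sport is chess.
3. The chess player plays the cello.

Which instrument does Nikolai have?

cello

With clues 1–3, drums, oboe, and violin are impossible for Nikolai's instrument.
That leaves cello.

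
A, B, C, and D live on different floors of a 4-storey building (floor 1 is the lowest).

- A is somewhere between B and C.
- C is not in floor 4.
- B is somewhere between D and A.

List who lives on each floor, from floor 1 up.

From clue 1: A is in {2,3}.
From clues 1–3: C → floor 1, A → floor 2, B → floor 3, D → floor 4.

C, A, B, D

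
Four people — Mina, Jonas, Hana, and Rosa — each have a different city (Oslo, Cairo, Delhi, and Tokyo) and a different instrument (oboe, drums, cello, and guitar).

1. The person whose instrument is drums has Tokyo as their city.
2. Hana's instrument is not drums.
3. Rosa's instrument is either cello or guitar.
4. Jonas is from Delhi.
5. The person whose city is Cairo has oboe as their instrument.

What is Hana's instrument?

oboe

With clues 1–2, drums is impossible for Hana's instrument.
With clues 1–5, cello and guitar are impossible for Hana's instrument.
That leaves oboe.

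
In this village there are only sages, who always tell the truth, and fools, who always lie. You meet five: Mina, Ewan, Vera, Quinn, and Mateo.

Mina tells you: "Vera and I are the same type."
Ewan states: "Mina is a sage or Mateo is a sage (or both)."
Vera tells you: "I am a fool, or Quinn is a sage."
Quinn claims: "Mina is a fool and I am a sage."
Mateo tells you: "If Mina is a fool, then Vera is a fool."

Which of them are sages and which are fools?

Consider Mina. Suppose Mina is a sage.
Then no assignment of the remaining roles makes every statement match its speaker's type — contradiction.
So Mina is a fool.
Consider Ewan. Suppose Ewan is a sage.
Then no assignment of the remaining roles makes every statement match its speaker's type — contradiction.
So Ewan is a fool.
Consider Vera. Suppose Vera is a fool.
Then Mina's statement comes out true, contradicting Mina being a fool.
So Vera is a sage.
With that fixed, Mateo's statement is false, so Mateo is a fool.
Consider Quinn. Suppose Quinn is a fool.
Then Vera's statement comes out false, contradicting Vera being a sage.
So Quinn is a sage.

Mina: fool, Ewan: fool, Vera: sage, Quinn: sage, Mateo: fool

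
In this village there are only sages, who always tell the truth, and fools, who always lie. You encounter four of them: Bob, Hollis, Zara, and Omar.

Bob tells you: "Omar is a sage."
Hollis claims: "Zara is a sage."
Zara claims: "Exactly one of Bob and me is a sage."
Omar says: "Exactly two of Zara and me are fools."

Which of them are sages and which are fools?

Bob: fool, Hollis: sage, Zara: sage, Omar: fool

Consider Bob. Suppose Bob is a sage.
Then whichever role Zara has, Zara's statement has the wrong truth value — contradiction.
So Bob is a fool.
Consider Hollis. Suppose Hollis is a fool.
Then no assignment of the remaining roles makes every statement match its speaker's type — contradiction.
So Hollis is a sage.
Consider Zara. Suppose Zara is a fool.
Then Hollis's statement comes out false, contradicting Hollis being a sage.
So Zara is a sage.
With that fixed, Omar's statement is false, so Omar is a fool.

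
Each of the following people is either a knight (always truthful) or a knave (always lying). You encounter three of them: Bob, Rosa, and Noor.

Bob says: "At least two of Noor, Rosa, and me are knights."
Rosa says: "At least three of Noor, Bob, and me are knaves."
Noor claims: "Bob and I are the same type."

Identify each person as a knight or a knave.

Consider Bob. Suppose Bob is a knave.
Then whichever role Noor has, Noor's statement has the wrong truth value — contradiction.
So Bob is a knight.
With that fixed, Rosa's statement is false, so Rosa is a knave.
Consider Noor. Suppose Noor is a knave.
Then Bob's statement comes out false, contradicting Bob being a knight.
So Noor is a knight.

Bob: knight, Rosa: knave, Noor: knight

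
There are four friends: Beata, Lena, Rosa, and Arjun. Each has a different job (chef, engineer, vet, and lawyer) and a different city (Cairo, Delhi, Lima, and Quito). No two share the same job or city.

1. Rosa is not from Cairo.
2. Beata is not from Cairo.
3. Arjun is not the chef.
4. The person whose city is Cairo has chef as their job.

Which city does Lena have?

With clues 1–4, Delhi, Lima, and Quito are impossible for Lena's city.
That leaves Cairo.

Cairo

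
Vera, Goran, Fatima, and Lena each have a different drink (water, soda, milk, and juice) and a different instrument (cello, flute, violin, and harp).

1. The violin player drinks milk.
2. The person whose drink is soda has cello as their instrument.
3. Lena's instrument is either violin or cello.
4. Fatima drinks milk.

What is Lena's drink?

soda

With clues 1–3, juice and water are impossible for Lena's drink.
With clues 1–4, milk is impossible for Lena's drink.
That leaves soda.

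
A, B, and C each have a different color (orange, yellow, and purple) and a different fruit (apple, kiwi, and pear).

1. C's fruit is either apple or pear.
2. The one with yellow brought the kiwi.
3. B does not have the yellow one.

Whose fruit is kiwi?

Clue 1 rules out C for the one with fruit kiwi.
With clues 1–3, B is impossible for the one with fruit kiwi.
That leaves A.

A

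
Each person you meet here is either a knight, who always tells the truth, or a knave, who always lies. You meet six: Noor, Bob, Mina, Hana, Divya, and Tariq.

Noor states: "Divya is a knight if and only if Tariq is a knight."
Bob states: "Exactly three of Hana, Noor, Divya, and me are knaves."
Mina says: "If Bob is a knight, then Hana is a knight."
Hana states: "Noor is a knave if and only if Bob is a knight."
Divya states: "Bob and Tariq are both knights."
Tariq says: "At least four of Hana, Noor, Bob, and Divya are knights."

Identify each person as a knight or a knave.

Noor: knight, Bob: knave, Mina: knight, Hana: knight, Divya: knave, Tariq: knave

Consider Noor. Suppose Noor is a knave.
Then no assignment of the remaining roles makes every statement match its speaker's type — contradiction.
So Noor is a knight.
Consider Bob. Suppose Bob is a knight.
Then Bob's own statement would have to be true, but it can't be — contradiction.
So Bob is a knave.
With that fixed, Mina's statement is true, so Mina is a knight.
With that fixed, Hana's statement is true, so Hana is a knight.
With that fixed, Divya's statement is false, so Divya is a knave.
With that fixed, Tariq's statement is false, so Tariq is a knave.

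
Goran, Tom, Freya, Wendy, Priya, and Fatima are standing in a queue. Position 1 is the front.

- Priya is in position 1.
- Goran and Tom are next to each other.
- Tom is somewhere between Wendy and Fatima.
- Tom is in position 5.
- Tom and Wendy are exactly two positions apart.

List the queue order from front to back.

Priya, Freya, Wendy, Goran, Tom, Fatima

From clue 1: Priya → position 1.
From clues 1–2: Goran is in {2,3,4,5,6}.
From clues 1–3: Goran is in {3,4,5}.
From clues 1–4: Goran → position 4, Tom → position 5.
From clues 1–5: Freya → position 2, Wendy → position 3, Fatima → position 6.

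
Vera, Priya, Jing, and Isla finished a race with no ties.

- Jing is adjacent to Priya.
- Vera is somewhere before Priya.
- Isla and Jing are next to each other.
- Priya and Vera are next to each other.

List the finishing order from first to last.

Vera, Priya, Jing, Isla

From clues 1–2: Vera is in {1,2}.
From clues 1–3: Vera → place 1, Jing → place 3.
From clues 1–4: Priya → place 2, Isla → place 4.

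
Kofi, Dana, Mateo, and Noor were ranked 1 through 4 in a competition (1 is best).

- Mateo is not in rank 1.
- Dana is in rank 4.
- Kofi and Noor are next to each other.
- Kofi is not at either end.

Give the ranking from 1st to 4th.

From clue 1: Mateo is in {2,3,4}.
From clues 1–2: Dana → rank 4.
From clues 1–3: Mateo → rank 3.
From clues 1–4: Noor → rank 1, Kofi → rank 2.

Noor, Kofi, Mateo, Dana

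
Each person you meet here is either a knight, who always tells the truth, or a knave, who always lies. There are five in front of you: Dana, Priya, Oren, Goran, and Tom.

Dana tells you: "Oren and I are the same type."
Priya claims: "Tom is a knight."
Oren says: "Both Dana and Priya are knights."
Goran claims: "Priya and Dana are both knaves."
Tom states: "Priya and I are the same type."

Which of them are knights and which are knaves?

Consider Dana. Suppose Dana is a knave.
Then no assignment of the remaining roles makes every statement match its speaker's type — contradiction.
So Dana is a knight.
With that fixed, Goran's statement is false, so Goran is a knave.
Consider Priya. Suppose Priya is a knave.
Then whichever role Tom has, Tom's statement has the wrong truth value — contradiction.
So Priya is a knight.
With that fixed, Oren's statement is true, so Oren is a knight.
Consider Tom. Suppose Tom is a knave.
Then Priya's statement comes out false, contradicting Priya being a knight.
So Tom is a knight.

Dana: knight, Priya: knight, Oren: knight, Goran: knave, Tom: knight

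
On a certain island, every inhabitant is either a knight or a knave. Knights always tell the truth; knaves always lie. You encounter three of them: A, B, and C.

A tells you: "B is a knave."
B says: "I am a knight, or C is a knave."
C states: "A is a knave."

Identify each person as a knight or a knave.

Consider A. Suppose A is a knight.
Then no assignment of the remaining roles makes every statement match its speaker's type — contradiction.
So A is a knave.
With that fixed, C's statement is true, so C is a knight.
Consider B. Suppose B is a knave.
Then A's statement comes out true, contradicting A being a knave.
So B is a knight.

A: knave, B: knight, C: knight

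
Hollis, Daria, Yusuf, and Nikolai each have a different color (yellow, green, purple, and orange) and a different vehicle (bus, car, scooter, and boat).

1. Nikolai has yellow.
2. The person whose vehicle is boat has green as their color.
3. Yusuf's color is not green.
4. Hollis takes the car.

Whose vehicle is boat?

Daria

With clues 1–2, Nikolai is impossible for the one with vehicle boat.
With clues 1–3, Yusuf is impossible for the one with vehicle boat.
With clues 1–4, Hollis is impossible for the one with vehicle boat.
That leaves Daria.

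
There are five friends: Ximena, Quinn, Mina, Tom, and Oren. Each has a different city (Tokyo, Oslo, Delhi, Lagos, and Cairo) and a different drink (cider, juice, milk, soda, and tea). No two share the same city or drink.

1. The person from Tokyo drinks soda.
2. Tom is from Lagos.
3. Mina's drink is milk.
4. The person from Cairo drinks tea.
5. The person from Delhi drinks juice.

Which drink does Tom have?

With clues 1–2, soda is impossible for Tom's drink.
With clues 1–3, milk is impossible for Tom's drink.
With clues 1–4, tea is impossible for Tom's drink.
With clues 1–5, juice is impossible for Tom's drink.
That leaves cider.

cider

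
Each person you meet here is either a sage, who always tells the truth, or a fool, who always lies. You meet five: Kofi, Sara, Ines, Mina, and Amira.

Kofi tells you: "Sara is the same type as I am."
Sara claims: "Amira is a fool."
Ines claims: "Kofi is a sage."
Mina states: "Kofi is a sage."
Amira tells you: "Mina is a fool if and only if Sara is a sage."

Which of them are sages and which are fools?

Consider Kofi. Suppose Kofi is a fool.
Then no assignment of the remaining roles makes every statement match its speaker's type — contradiction.
So Kofi is a sage.
With that fixed, Ines's statement is true, so Ines is a sage.
With that fixed, Mina's statement is true, so Mina is a sage.
Consider Sara. Suppose Sara is a fool.
Then Kofi's statement comes out false, contradicting Kofi being a sage.
So Sara is a sage.
With that fixed, Amira's statement is false, so Amira is a fool.

Kofi: sage, Sara: sage, Ines: sage, Mina: sage, Amira: fool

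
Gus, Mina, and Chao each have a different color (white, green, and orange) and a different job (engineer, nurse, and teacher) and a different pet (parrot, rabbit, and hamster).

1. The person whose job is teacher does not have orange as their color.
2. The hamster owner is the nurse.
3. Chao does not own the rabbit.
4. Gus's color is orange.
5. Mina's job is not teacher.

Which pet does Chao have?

With clues 1–3, rabbit is impossible for Chao's pet.
With clues 1–5, hamster is impossible for Chao's pet.
That leaves parrot.

parrot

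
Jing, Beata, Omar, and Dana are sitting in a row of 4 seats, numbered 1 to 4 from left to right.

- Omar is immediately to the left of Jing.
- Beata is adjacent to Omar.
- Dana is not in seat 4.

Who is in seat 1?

Dana

With clue 1, Jing is ruled out for seat 1.
With clues 1–2, Omar is ruled out for seat 1.
With clues 1–3, Beata is ruled out for seat 1.
So seat 1 is Dana.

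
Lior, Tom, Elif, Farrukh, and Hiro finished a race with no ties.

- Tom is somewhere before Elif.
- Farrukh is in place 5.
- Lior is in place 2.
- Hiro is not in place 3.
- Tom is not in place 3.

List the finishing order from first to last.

Tom, Lior, Elif, Hiro, Farrukh

From clue 1: Tom is in {1,2,3,4}.
From clues 1–2: Farrukh → place 5.
From clues 1–3: Lior → place 2.
From clues 1–4: Tom is in {1,3}.
From clues 1–5: Tom → place 1, Elif → place 3, Hiro → place 4.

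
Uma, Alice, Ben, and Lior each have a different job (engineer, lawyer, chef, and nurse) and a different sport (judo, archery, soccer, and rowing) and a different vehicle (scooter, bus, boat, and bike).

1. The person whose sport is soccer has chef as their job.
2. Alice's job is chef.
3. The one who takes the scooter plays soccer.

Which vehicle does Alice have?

With clues 1–3, bike, boat, and bus are impossible for Alice's vehicle.
That leaves scooter.

scooter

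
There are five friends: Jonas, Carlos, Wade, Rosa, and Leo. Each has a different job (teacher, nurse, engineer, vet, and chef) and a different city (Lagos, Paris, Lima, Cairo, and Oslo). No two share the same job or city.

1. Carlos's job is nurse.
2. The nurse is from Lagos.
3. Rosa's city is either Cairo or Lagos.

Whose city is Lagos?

Carlos

With clues 1–2, Jonas, Leo, Rosa, and Wade are impossible for the one with city Lagos.
That leaves Carlos.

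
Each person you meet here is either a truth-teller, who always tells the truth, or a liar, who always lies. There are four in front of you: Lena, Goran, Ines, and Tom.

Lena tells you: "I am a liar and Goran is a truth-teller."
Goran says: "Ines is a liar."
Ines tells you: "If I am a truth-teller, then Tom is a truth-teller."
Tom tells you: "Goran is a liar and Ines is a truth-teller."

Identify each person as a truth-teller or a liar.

Lena: liar, Goran: liar, Ines: truth-teller, Tom: truth-teller

Consider Lena. Suppose Lena is a truth-teller.
Then Lena's own statement would have to be true, but it can't be — contradiction.
So Lena is a liar.
Consider Goran. Suppose Goran is a truth-teller.
Then Lena's statement comes out true, contradicting Lena being a liar.
So Goran is a liar.
Consider Ines. Suppose Ines is a liar.
Then Goran's statement comes out true, contradicting Goran being a liar.
So Ines is a truth-teller.
With that fixed, Tom's statement is true, so Tom is a truth-teller.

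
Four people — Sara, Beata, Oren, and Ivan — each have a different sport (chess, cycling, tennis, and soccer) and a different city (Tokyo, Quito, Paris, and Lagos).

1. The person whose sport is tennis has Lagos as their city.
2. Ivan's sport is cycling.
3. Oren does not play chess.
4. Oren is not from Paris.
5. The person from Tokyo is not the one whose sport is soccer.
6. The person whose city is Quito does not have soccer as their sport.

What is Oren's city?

With clues 1–4, Paris is impossible for Oren's city.
With clues 1–5, Tokyo is impossible for Oren's city.
With clues 1–6, Quito is impossible for Oren's city.
That leaves Lagos.

Lagos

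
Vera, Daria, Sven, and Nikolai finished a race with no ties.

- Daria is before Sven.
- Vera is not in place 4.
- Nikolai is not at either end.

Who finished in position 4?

Sven

With clue 1, Daria is ruled out for place 4.
With clues 1–2, Vera is ruled out for place 4.
With clues 1–3, Nikolai is ruled out for place 4.
So place 4 is Sven.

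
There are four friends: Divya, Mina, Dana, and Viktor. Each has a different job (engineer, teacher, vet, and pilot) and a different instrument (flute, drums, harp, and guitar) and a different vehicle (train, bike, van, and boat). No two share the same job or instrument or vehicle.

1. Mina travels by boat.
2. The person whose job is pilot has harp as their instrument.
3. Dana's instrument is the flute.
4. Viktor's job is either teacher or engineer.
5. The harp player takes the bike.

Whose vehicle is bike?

Divya

Clue 1 rules out Mina for the one with vehicle bike.
With clues 1–5, Dana and Viktor are impossible for the one with vehicle bike.
That leaves Divya.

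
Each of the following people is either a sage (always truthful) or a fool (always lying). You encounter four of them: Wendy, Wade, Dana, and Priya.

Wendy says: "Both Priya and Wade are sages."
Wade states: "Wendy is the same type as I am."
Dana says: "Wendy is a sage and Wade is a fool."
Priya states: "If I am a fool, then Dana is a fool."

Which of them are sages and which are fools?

Consider Wendy. Suppose Wendy is a fool.
Then whichever role Wade has, Wade's statement has the wrong truth value — contradiction.
So Wendy is a sage.
Consider Wade. Suppose Wade is a fool.
Then Wendy's statement comes out false, contradicting Wendy being a sage.
So Wade is a sage.
With that fixed, Dana's statement is false, so Dana is a fool.
With that fixed, Priya's statement is true, so Priya is a sage.

Wendy: sage, Wade: sage, Dana: fool, Priya: sage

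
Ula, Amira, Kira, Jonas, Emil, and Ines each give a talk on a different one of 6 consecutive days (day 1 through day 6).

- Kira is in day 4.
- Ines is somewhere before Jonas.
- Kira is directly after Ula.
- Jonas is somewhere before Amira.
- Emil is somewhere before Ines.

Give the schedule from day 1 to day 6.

Emil, Ines, Ula, Kira, Jonas, Amira

From clue 1: Kira → day 4.
From clues 1–2: Jonas is in {2,3,5,6}.
From clues 1–3: Ula → day 3.
From clues 1–4: Amira is in {5,6}.
From clues 1–5: Emil → day 1, Ines → day 2, Jonas → day 5, Amira → day 6.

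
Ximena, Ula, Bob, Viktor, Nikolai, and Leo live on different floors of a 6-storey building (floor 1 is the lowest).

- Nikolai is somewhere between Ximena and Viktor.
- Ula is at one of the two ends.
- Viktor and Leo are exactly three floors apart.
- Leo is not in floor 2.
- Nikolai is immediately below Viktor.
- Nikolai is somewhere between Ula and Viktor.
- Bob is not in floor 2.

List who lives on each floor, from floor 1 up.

Ula, Ximena, Leo, Bob, Nikolai, Viktor

From clue 1: Nikolai is in {2,3,4,5}.
From clues 1–2: Ula is in {1,6}.
From clues 1–5: Ximena is in {2,4}.
From clues 1–6: Ula → floor 1, Leo → floor 3, Nikolai → floor 5, Viktor → floor 6.
From clues 1–7: Ximena → floor 2, Bob → floor 4.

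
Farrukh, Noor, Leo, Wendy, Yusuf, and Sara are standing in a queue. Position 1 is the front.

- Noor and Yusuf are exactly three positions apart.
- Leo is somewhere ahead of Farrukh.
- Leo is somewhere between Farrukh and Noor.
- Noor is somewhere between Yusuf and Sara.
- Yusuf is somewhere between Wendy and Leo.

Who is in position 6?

Wendy

With clues 1–2, Leo is ruled out for position 6.
With clues 1–3, Noor is ruled out for position 6.
With clues 1–4, Sara is ruled out for position 6.
With clues 1–5, Farrukh and Yusuf are ruled out for position 6.
So position 6 is Wendy.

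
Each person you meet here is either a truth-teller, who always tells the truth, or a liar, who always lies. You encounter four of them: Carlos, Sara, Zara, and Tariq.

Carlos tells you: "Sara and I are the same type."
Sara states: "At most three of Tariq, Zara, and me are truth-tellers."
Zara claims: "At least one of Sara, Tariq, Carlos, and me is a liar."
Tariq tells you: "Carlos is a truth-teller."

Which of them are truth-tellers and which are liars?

Carlos: liar, Sara: truth-teller, Zara: truth-teller, Tariq: liar

Regardless of anyone's role, Sara's statement is true, so Sara is a truth-teller.
Consider Carlos. Suppose Carlos is a truth-teller.
Then no assignment of the remaining roles makes every statement match its speaker's type — contradiction.
So Carlos is a liar.
With that fixed, Zara's statement is true, so Zara is a truth-teller.
With that fixed, Tariq's statement is false, so Tariq is a liar.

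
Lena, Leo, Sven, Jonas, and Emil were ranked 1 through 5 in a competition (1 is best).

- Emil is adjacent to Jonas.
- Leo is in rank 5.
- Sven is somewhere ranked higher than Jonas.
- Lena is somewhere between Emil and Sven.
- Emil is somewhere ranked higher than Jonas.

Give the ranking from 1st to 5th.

From clues 1–2: Leo → rank 5.
From clues 1–3: Sven is in {1,2}.
From clues 1–4: Sven → rank 1, Lena → rank 2.
From clues 1–5: Emil → rank 3, Jonas → rank 4.

Sven, Lena, Emil, Jonas, Leo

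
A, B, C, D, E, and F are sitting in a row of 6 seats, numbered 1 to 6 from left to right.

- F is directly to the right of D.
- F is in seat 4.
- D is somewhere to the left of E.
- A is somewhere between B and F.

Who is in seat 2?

A

With clues 1–2, D and F are ruled out for seat 2.
With clues 1–3, E is ruled out for seat 2.
With clues 1–4, B and C are ruled out for seat 2.
So seat 2 is A.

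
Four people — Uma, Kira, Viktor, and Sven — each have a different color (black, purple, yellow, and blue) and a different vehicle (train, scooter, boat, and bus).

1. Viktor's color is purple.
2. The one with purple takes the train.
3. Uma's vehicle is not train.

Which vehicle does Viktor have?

train

With clues 1–2, boat, bus, and scooter are impossible for Viktor's vehicle.
That leaves train.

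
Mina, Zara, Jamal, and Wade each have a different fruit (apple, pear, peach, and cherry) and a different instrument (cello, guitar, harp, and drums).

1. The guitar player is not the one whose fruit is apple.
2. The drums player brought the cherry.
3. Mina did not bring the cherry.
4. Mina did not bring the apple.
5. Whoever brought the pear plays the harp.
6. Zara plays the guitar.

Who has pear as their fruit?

With clues 1–6, Jamal, Wade, and Zara are impossible for the one with fruit pear.
That leaves Mina.

Mina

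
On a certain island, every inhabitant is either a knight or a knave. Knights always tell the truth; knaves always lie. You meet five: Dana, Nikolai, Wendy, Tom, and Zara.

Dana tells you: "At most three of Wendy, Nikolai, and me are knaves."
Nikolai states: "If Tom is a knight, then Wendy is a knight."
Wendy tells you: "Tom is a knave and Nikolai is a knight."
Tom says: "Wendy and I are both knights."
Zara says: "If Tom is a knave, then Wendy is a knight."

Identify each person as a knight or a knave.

Regardless of anyone's role, Dana's statement is true, so Dana is a knight.
Consider Nikolai. Suppose Nikolai is a knave.
Then no assignment of the remaining roles makes every statement match its speaker's type — contradiction.
So Nikolai is a knight.
Consider Wendy. Suppose Wendy is a knave.
Then no assignment of the remaining roles makes every statement match its speaker's type — contradiction.
So Wendy is a knight.
With that fixed, Zara's statement is true, so Zara is a knight.
Consider Tom. Suppose Tom is a knight.
Then Wendy's statement comes out false, contradicting Wendy being a knight.
So Tom is a knave.

Dana: knight, Nikolai: knight, Wendy: knight, Tom: knave, Zara: knight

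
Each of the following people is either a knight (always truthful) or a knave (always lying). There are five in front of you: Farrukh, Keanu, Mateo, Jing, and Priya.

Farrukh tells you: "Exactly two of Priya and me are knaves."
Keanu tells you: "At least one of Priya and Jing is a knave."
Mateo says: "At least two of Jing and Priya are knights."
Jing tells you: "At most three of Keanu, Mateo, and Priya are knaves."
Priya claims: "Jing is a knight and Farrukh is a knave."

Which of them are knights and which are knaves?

Regardless of anyone's role, Jing's statement is true, so Jing is a knight.
Consider Farrukh. Suppose Farrukh is a knight.
Then Farrukh's own statement would have to be true, but it can't be — contradiction.
So Farrukh is a knave.
With that fixed, Priya's statement is true, so Priya is a knight.
With that fixed, Keanu's statement is false, so Keanu is a knave.
With that fixed, Mateo's statement is true, so Mateo is a knight.

Farrukh: knave, Keanu: knave, Mateo: knight, Jing: knight, Priya: knight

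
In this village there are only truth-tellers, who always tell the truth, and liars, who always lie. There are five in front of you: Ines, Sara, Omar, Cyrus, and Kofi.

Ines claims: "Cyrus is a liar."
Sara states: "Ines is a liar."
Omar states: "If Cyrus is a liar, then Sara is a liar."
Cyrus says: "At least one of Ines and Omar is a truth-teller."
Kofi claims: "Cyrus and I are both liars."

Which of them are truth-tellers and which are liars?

Consider Ines. Suppose Ines is a truth-teller.
Then no assignment of the remaining roles makes every statement match its speaker's type — contradiction.
So Ines is a liar.
With that fixed, Sara's statement is true, so Sara is a truth-teller.
Consider Omar. Suppose Omar is a liar.
Then no assignment of the remaining roles makes every statement match its speaker's type — contradiction.
So Omar is a truth-teller.
With that fixed, Cyrus's statement is true, so Cyrus is a truth-teller.
With that fixed, Kofi's statement is false, so Kofi is a liar.

Ines: liar, Sara: truth-teller, Omar: truth-teller, Cyrus: truth-teller, Kofi: liar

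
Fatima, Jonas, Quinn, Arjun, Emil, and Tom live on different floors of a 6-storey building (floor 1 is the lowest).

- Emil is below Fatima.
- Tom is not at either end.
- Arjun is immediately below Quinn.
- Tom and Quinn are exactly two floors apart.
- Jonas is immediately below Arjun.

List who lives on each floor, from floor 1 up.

From clue 1: Fatima is in {2,3,4,5,6}.
From clues 1–2: Tom is in {2,3,4,5}.
From clues 1–5: Jonas → floor 1, Arjun → floor 2, Quinn → floor 3, Emil → floor 4, Tom → floor 5, Fatima → floor 6.

Jonas, Arjun, Quinn, Emil, Tom, Fatima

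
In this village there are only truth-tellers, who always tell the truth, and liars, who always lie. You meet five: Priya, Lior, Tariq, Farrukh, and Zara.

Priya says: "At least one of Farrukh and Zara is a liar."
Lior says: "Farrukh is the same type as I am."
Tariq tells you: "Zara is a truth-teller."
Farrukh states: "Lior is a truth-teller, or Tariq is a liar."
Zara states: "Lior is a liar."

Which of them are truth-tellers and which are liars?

Priya: truth-teller, Lior: truth-teller, Tariq: liar, Farrukh: truth-teller, Zara: liar

Consider Priya. Suppose Priya is a liar.
Then no assignment of the remaining roles makes every statement match its speaker's type — contradiction.
So Priya is a truth-teller.
Consider Lior. Suppose Lior is a liar.
Then no assignment of the remaining roles makes every statement match its speaker's type — contradiction.
So Lior is a truth-teller.
With that fixed, Farrukh's statement is true, so Farrukh is a truth-teller.
With that fixed, Zara's statement is false, so Zara is a liar.
With that fixed, Tariq's statement is false, so Tariq is a liar.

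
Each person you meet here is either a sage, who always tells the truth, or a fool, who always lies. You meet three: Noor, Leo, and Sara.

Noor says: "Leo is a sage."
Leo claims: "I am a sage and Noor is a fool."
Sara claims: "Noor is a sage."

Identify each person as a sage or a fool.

Consider Noor. Suppose Noor is a sage.
Then no assignment of the remaining roles makes every statement match its speaker's type — contradiction.
So Noor is a fool.
With that fixed, Sara's statement is false, so Sara is a fool.
Consider Leo. Suppose Leo is a sage.
Then Noor's statement comes out true, contradicting Noor being a fool.
So Leo is a fool.

Noor: fool, Leo: fool, Sara: fool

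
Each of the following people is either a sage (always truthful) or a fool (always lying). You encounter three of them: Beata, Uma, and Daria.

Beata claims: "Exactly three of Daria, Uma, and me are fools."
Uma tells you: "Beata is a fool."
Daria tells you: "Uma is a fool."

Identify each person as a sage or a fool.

Beata: fool, Uma: sage, Daria: fool

Consider Beata. Suppose Beata is a sage.
Then Beata's own statement would have to be true, but it can't be — contradiction.
So Beata is a fool.
With that fixed, Uma's statement is true, so Uma is a sage.
With that fixed, Daria's statement is false, so Daria is a fool.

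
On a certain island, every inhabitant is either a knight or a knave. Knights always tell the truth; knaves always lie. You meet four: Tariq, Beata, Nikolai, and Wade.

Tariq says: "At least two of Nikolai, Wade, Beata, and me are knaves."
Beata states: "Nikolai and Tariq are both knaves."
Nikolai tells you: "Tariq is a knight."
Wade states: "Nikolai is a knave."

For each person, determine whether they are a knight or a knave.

Consider Tariq. Suppose Tariq is a knave.
Then no assignment of the remaining roles makes every statement match its speaker's type — contradiction.
So Tariq is a knight.
With that fixed, Beata's statement is false, so Beata is a knave.
With that fixed, Nikolai's statement is true, so Nikolai is a knight.
With that fixed, Wade's statement is false, so Wade is a knave.

Tariq: knight, Beata: knave, Nikolai: knight, Wade: knave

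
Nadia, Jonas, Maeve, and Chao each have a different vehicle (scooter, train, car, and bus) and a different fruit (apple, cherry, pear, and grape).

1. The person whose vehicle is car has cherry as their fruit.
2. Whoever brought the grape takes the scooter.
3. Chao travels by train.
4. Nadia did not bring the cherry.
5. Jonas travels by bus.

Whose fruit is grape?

Nadia

With clues 1–3, Chao is impossible for the one with fruit grape.
With clues 1–5, Jonas and Maeve are impossible for the one with fruit grape.
That leaves Nadia.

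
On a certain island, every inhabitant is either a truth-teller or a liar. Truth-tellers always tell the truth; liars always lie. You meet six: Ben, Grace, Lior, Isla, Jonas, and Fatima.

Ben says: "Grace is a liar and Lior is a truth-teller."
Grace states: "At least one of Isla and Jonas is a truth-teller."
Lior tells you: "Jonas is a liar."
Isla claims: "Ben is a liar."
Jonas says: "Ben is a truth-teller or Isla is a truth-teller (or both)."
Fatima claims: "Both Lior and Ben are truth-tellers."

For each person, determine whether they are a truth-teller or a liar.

Ben: liar, Grace: truth-teller, Lior: liar, Isla: truth-teller, Jonas: truth-teller, Fatima: liar

Consider Ben. Suppose Ben is a truth-teller.
Then no assignment of the remaining roles makes every statement match its speaker's type — contradiction.
So Ben is a liar.
With that fixed, Isla's statement is true, so Isla is a truth-teller.
With that fixed, Jonas's statement is true, so Jonas is a truth-teller.
With that fixed, Fatima's statement is false, so Fatima is a liar.
With that fixed, Grace's statement is true, so Grace is a truth-teller.
With that fixed, Lior's statement is false, so Lior is a liar.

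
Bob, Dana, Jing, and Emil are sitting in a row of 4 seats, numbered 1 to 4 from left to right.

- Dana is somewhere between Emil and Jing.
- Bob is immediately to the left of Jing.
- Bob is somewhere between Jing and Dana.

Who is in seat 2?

Dana

With clues 1–2, Bob and Emil are ruled out for seat 2.
With clues 1–3, Jing is ruled out for seat 2.
So seat 2 is Dana.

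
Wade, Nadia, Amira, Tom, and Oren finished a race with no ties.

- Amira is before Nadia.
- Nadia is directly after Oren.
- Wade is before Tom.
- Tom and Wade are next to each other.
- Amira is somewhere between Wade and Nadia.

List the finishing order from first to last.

From clue 1: Nadia is in {2,3,4,5}.
From clues 1–2: Nadia is in {3,4,5}.
From clues 1–3: Wade is in {1,2,4}.
From clues 1–4: Nadia is in {3,5}.
From clues 1–5: Wade → place 1, Tom → place 2, Amira → place 3, Oren → place 4, Nadia → place 5.

Wade, Tom, Amira, Oren, Nadia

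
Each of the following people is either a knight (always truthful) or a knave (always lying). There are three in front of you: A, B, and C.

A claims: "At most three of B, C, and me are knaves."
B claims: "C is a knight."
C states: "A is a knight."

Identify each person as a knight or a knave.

A: knight, B: knight, C: knight

Regardless of anyone's role, A's statement is true, so A is a knight.
With that fixed, C's statement is true, so C is a knight.
With that fixed, B's statement is true, so B is a knight.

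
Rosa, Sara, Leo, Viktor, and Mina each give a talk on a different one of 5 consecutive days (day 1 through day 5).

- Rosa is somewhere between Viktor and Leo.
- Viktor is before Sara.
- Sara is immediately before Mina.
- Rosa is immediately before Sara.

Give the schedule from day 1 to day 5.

From clue 1: Rosa is in {2,3,4}.
From clues 1–3: Rosa is in {2,4}.
From clues 1–4: Viktor → day 1, Rosa → day 2, Sara → day 3, Mina → day 4, Leo → day 5.

Viktor, Rosa, Sara, Mina, Leo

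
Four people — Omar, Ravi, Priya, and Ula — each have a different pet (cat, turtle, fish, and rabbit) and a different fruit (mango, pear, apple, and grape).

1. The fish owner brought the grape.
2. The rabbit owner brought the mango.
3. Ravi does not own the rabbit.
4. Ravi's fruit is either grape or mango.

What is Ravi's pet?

fish

With clues 1–3, rabbit is impossible for Ravi's pet.
With clues 1–4, cat and turtle are impossible for Ravi's pet.
That leaves fish.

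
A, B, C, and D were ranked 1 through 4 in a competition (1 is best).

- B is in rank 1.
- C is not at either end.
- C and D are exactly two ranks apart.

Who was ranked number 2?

C

With clue 1, B is ruled out for rank 2.
With clues 1–3, A and D are ruled out for rank 2.
So rank 2 is C.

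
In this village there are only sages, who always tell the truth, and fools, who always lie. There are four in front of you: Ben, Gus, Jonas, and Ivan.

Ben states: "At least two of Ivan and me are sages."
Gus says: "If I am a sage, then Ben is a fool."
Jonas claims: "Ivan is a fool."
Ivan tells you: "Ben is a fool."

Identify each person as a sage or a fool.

Ben: fool, Gus: sage, Jonas: fool, Ivan: sage

Consider Ben. Suppose Ben is a sage.
Then whichever role Gus has, Gus's statement has the wrong truth value — contradiction.
So Ben is a fool.
With that fixed, Gus's statement is true, so Gus is a sage.
With that fixed, Ivan's statement is true, so Ivan is a sage.
With that fixed, Jonas's statement is false, so Jonas is a fool.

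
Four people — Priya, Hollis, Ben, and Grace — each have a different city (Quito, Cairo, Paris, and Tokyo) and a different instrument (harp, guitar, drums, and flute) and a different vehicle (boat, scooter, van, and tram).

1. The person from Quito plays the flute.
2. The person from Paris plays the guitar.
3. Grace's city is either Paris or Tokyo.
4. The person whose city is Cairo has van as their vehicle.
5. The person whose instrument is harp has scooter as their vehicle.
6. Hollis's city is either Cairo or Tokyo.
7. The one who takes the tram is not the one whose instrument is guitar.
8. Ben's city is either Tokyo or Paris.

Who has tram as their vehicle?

Priya

With clues 1–6, Hollis is impossible for the one with vehicle tram.
With clues 1–7, Grace is impossible for the one with vehicle tram.
With clues 1–8, Ben is impossible for the one with vehicle tram.
That leaves Priya.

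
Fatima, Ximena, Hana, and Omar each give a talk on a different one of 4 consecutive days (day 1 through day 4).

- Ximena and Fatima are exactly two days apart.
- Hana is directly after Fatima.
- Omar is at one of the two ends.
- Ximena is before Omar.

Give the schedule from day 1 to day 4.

From clues 1–2: Fatima is in {1,2,3}.
From clues 1–3: Fatima is in {1,2}.
From clues 1–4: Fatima → day 1, Hana → day 2, Ximena → day 3, Omar → day 4.

Fatima, Hana, Ximena, Omar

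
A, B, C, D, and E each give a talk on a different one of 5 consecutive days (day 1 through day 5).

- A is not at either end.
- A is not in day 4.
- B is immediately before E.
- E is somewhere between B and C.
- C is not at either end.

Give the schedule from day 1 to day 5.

B, E, A, C, D

From clue 1: A is in {2,3,4}.
From clues 1–2: A is in {2,3}.
From clues 1–5: B → day 1, E → day 2, A → day 3, C → day 4, D → day 5.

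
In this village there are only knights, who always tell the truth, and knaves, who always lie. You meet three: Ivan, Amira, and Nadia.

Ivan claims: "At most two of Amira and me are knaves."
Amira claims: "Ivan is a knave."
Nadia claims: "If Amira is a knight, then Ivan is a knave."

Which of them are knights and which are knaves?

Ivan: knight, Amira: knave, Nadia: knight

Regardless of anyone's role, Ivan's statement is true, so Ivan is a knight.
With that fixed, Amira's statement is false, so Amira is a knave.
With that fixed, Nadia's statement is true, so Nadia is a knight.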